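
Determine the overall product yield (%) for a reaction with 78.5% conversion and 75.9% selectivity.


Overall yield = conversion (%) * selectivity (%) / 100
Conversion = 78.5%, Selectivity = 75.9%
Y = 78.5 * 75.9 / 100
= 59.5815 %

59.5815 %


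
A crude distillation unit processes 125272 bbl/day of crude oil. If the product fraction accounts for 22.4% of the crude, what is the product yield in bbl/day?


Crude throughput = 125272 bbl/day
Fraction yield = 22.4%
yield = throughput * fraction / 100
yield = 125272 * 22.4 / 100 = 28060.928

28060.928 bbl/day


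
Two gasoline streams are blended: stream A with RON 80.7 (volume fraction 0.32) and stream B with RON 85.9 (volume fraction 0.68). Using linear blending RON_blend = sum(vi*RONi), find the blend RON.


Linear blending: RON_blend = sum(vi * RONi)
Contribution 1: 0.32 * 80.7 = 25.824
Contribution 2: 0.68 * 85.9 = 58.412
RON_blend = 25.824 + 58.412 = 84.236

84.236


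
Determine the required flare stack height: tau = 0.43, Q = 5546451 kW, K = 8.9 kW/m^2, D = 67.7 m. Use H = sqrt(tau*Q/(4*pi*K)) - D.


tau*Q/(4*pi*K) = 0.43 * 5546451 / (4 * pi * 8.9) = 21324.7
sqrt(21324.7) = 146.03
H = 146.03 - 67.7 = 78.33

78.33 m


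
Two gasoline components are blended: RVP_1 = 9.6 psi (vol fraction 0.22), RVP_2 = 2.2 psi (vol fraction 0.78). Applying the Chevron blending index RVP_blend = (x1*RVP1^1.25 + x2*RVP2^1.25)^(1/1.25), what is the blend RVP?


Chevron index: RVP_blend = (sum xi*RVPi^1.25)^(1/1.25)
RVP^1.25 terms: 0.22 * 9.6^1.25 + 0.78 * 2.2^1.25 = 5.80748
RVP_blend = 5.80748^(1/1.25) = 4.085

4.085 psi


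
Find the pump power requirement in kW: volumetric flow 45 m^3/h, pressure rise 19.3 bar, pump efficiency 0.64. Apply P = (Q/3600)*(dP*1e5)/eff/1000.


Q = 45 / 3600 = 0.0125 m^3/s
P = 0.0125 * (19.3 * 1e5) / 0.64 / 1000 = 37.70

37.70 kW


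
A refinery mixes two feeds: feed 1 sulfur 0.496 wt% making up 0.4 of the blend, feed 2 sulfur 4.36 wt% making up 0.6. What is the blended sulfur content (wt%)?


Linear sulfur blending: S_blend = x1*S1 + x2*S2
Contribution 1: 0.4 * 0.496 = 0.1984 wt%
Contribution 2: 0.6 * 4.36 = 2.616 wt%
S_blend = 0.1984 + 2.616 = 2.8144

2.8144 wt%


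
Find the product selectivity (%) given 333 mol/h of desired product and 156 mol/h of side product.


Selectivity = desired / (desired + undesired) * 100
Total products = 333 + 156 = 489 mol/h
S = 333 / 489 * 100
= 0.6810 * 100
= 68.10 %

68.10 %


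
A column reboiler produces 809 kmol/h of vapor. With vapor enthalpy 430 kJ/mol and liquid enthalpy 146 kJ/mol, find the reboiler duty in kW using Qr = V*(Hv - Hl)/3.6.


Qr = 809 * (430 - 146) / 3.6 = 809 * 284 / 3.6 = 63820

63820 kW


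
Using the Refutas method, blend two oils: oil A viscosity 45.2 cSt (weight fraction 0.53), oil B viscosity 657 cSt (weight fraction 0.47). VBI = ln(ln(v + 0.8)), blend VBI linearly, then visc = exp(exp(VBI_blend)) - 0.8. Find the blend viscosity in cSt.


Refutas method: VBN_i = 14.534*ln(ln(visc_i + 0.8)) + 10.975, blended linearly by mass fraction; since VBN is linear in VBI_i = ln(ln(visc_i + 0.8)) and the fractions sum to 1, blend VBI directly: visc = exp(exp(VBI_blend)) - 0.8
VBI_1 = ln(ln(45.2 + 0.8)) = 1.34251
VBI_2 = ln(ln(657 + 0.8)) = 1.87009
VBI_blend = 0.53 * 1.34251 + 0.47 * 1.87009 = 1.59047
visc_blend = exp(exp(1.59047)) - 0.8 = 134.3

134.3 cSt


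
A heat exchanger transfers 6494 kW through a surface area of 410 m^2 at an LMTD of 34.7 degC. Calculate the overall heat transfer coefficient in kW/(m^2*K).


From Q = U*A*LMTD, U = Q / (A * LMTD)
U = 6494 / (410 * 34.7) = 6494 / 14227 = 0.4565

0.4565 kW/(m^2*K)


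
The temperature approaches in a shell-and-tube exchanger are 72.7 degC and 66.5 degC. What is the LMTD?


LMTD = (dT1 - dT2) / ln(dT1/dT2)
= (72.7 - 66.5) / ln(72.7 / 66.5) = 6.2 / 0.0891394 = 69.55

69.55 degC


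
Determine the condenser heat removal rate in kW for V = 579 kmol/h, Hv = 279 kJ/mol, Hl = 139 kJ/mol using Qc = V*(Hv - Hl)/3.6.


Qc = 579 * (279 - 139) / 3.6 = 579 * 140 / 3.6 = 22520

22520 kW


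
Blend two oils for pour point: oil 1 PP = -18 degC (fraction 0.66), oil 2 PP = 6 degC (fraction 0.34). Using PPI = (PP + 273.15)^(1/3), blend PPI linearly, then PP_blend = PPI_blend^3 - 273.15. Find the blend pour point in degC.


PPI_1 = (-18 + 273.15)^(1/3) = 6.342569
PPI_2 = (6 + 273.15)^(1/3) = 6.535506
PPI_blend = 0.66 * 6.342569 + 0.34 * 6.535506 = 6.408168
PP_blend = 6.408168^3 - 273.15 = 263.149 - 273.15 = -10

-10 degC


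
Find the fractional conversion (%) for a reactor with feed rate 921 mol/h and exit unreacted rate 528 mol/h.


X = (F_in - F_out) / F_in * 100
Moles reacted = 921 - 528 = 393
X = 393 / 921 * 100
= 0.4267 * 100
= 42.67 %

42.67 %


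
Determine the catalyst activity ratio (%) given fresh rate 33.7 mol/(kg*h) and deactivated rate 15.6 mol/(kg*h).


Activity (%) = (rate_used / rate_fresh) * 100
rate_used = 15.6, rate_fresh = 33.7
= (15.6 / 33.7) * 100
= 0.4629 * 100 = 46.29

46.29 %


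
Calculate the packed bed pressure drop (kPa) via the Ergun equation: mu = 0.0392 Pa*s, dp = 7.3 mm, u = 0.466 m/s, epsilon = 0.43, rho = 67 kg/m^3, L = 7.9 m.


dp = 7.3 mm = 0.0073 m
Viscous term = 150*0.0392*0.466*(1-0.43)^2 / (0.0073^2*0.43^3) = 210117
Inertial term = 1.75*67*0.466^2*(1-0.43) / (0.0073*0.43^3) = 25005.3
dP/L = 210117 + 25005.3 = 235122 Pa/m
dP = 235122 * 7.9 / 1000 = 1857 kPa

1857 kPa


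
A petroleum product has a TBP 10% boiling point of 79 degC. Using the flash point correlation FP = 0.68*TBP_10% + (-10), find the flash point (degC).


FP = 0.68 * 79 + (-10) = 43.72

43.72 degC


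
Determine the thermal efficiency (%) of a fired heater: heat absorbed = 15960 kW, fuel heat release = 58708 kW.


Furnace efficiency = Q_absorbed / Q_fuel * 100
= 15960 / 58708 * 100 = 27.19

27.19 %


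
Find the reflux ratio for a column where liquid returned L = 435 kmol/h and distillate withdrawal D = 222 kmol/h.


Reflux ratio definition: R = L / D (liquid returned / distillate withdrawn)
L = 435 kmol/h, D = 222 kmol/h
R = 435 / 222 = 1.959

1.959


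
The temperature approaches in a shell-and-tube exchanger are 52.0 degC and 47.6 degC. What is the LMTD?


LMTD = (dT1 - dT2) / ln(dT1/dT2)
= (52.0 - 47.6) / ln(52.0 / 47.6) = 4.4 / 0.088411 = 49.77

49.77 degC


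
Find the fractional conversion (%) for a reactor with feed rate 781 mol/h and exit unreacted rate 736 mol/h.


X = (F_in - F_out) / F_in * 100
Moles reacted = 781 - 736 = 45
X = 45 / 781 * 100
= 0.05762 * 100
= 5.762 %

5.762 %


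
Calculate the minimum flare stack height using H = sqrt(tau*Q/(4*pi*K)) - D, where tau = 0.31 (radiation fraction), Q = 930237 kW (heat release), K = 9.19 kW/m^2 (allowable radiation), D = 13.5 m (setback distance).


tau*Q/(4*pi*K) = 0.31 * 930237 / (4 * pi * 9.19) = 2497.07
sqrt(2497.07) = 49.9707
H = 49.9707 - 13.5 = 36.47

36.47 m


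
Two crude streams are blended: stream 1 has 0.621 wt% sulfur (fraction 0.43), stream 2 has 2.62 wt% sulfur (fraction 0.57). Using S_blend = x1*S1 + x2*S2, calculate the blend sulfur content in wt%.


Linear sulfur blending: S_blend = x1*S1 + x2*S2
Contribution 1: 0.43 * 0.621 = 0.26703 wt%
Contribution 2: 0.57 * 2.62 = 1.4934 wt%
S_blend = 0.26703 + 1.4934 = 1.76043

1.76043 wt%


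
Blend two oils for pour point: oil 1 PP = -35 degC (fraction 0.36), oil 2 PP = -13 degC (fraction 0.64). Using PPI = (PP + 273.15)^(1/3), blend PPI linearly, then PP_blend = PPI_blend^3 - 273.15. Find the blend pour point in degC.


PPI_1 = (-35 + 273.15)^(1/3) = 6.198456
PPI_2 = (-13 + 273.15)^(1/3) = 6.383731
PPI_blend = 0.36 * 6.198456 + 0.64 * 6.383731 = 6.317032
PP_blend = 6.317032^3 - 273.15 = 252.0805 - 273.15 = -21.07

-21.07 degC


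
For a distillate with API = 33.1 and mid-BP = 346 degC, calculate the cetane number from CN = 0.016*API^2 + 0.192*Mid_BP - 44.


CN = 0.016 * 33.1^2 + 0.192 * 346 - 44
CN = 17.52976 + 66.432 - 44 = 39.96176

39.96176


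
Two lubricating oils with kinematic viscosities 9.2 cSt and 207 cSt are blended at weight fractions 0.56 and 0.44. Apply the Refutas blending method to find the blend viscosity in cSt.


Refutas method: VBN_i = 14.534*ln(ln(visc_i + 0.8)) + 10.975, blended linearly by mass fraction; since VBN is linear in VBI_i = ln(ln(visc_i + 0.8)) and the fractions sum to 1, blend VBI directly: visc = exp(exp(VBI_blend)) - 0.8
VBI_1 = ln(ln(9.2 + 0.8)) = 0.834032
VBI_2 = ln(ln(207 + 0.8)) = 1.67458
VBI_blend = 0.56 * 0.834032 + 0.44 * 1.67458 = 1.20387
visc_blend = exp(exp(1.20387)) - 0.8 = 27.22

27.22 cSt


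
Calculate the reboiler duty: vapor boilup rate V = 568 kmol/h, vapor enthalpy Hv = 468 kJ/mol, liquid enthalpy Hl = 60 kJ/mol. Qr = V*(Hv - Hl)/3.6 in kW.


Qr = 568 * (468 - 60) / 3.6 = 568 * 408 / 3.6 = 64370

64370 kW


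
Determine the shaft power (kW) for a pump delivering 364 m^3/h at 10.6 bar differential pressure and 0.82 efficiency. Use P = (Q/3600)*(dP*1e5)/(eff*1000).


Q = 364 / 3600 = 0.101111 m^3/s
P = 0.101111 * (10.6 * 1e5) / 0.82 / 1000 = 130.7

130.7 kW


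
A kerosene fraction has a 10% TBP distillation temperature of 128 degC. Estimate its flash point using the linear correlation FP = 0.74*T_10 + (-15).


FP = 0.74 * 128 + (-15) = 79.72

79.72 degC


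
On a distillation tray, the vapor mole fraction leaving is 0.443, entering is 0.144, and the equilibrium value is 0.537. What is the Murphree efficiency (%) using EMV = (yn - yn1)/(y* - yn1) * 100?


Murphree vapor efficiency: EMV = (y_n - y_(n-1)) / (y*_n - y_(n-1)) * 100
EMV = (0.443 - 0.144) / (0.537 - 0.144) * 100 = 0.299 / 0.393 * 100 = 76.08

76.08 %


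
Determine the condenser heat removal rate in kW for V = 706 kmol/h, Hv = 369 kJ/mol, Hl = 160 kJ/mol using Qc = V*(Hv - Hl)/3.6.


Qc = 706 * (369 - 160) / 3.6 = 706 * 209 / 3.6 = 40990

40990 kW


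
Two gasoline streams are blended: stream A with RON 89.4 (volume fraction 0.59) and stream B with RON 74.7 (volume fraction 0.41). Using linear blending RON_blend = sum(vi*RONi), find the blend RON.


Linear blending: RON_blend = sum(vi * RONi)
Contribution 1: 0.59 * 89.4 = 52.746
Contribution 2: 0.41 * 74.7 = 30.627
RON_blend = 52.746 + 30.627 = 83.373

83.373


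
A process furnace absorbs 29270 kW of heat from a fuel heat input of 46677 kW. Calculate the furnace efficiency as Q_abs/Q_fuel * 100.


Furnace efficiency = Q_absorbed / Q_fuel * 100
= 29270 / 46677 * 100 = 62.71

62.71 %


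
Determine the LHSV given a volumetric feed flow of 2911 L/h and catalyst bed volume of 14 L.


LHSV = volumetric feed rate / catalyst volume
= 2911 L/h / 14 L
= 207.9 h^-1

207.9 h^-1


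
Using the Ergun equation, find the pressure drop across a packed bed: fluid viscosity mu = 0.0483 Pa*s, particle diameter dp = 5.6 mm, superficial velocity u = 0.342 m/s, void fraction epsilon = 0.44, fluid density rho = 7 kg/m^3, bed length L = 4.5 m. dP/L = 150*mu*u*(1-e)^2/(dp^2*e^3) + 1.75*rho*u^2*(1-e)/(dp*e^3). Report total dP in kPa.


dp = 5.6 mm = 0.0056 m
Viscous term = 150*0.0483*0.342*(1-0.44)^2 / (0.0056^2*0.44^3) = 290875
Inertial term = 1.75*7*0.342^2*(1-0.44) / (0.0056*0.44^3) = 1682.02
dP/L = 290875 + 1682.02 = 292557 Pa/m
dP = 292557 * 4.5 / 1000 = 1317 kPa

1317 kPa


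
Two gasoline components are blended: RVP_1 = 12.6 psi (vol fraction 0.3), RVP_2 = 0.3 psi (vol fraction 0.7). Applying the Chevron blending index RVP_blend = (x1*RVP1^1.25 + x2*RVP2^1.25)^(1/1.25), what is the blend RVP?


Chevron index: RVP_blend = (sum xi*RVPi^1.25)^(1/1.25)
RVP^1.25 terms: 0.3 * 12.6^1.25 + 0.7 * 0.3^1.25 = 7.27713
RVP_blend = 7.27713^(1/1.25) = 4.893

4.893 psi


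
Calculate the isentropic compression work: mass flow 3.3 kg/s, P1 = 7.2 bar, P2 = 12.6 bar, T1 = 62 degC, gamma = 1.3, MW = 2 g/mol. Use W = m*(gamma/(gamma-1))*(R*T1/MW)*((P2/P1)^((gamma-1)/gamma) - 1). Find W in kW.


Isentropic work: W = m*(gamma/(gamma-1))*(R*T1/MW)*((P2/P1)^((gamma-1)/gamma) - 1)
T1 = 62 + 273.15 = 335.15 K
Pressure ratio = 12.6 / 7.2 = 1.75
Exponent = (1.3 - 1)/1.3 = 0.230769
(P2/P1)^exp - 1 = 1.75^0.230769 - 1 = 0.137852
W = 3.3 * 1.3 / 0.3 * 8.314 * 335.15 / 2 * 0.137852 = 2746

2746 kW


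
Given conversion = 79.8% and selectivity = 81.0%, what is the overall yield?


Overall yield = conversion (%) * selectivity (%) / 100
Conversion = 79.8%, Selectivity = 81.0%
Y = 79.8 * 81.0 / 100
= 64.638 %

64.638 %


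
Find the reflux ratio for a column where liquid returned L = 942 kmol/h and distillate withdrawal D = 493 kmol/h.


Reflux ratio definition: R = L / D (liquid returned / distillate withdrawn)
L = 942 kmol/h, D = 493 kmol/h
R = 942 / 493 = 1.911

1.911


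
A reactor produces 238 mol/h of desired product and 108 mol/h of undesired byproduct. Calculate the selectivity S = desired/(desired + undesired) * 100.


Selectivity = desired / (desired + undesired) * 100
Total products = 238 + 108 = 346 mol/h
S = 238 / 346 * 100
= 0.6879 * 100
= 68.79 %

68.79 %


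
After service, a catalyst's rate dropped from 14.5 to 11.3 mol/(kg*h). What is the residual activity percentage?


Activity (%) = (rate_used / rate_fresh) * 100
rate_used = 11.3, rate_fresh = 14.5
= (11.3 / 14.5) * 100
= 0.7793 * 100 = 77.93

77.93 %


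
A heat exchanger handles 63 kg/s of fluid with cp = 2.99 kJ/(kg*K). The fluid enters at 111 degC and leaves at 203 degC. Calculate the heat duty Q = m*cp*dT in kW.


Q = m_dot * cp * delta_T
delta_T = 203 - 111 = 92 K
Q = 63 * 2.99 * 92
= 188.37 * 92
= 17330.04 kW

17330.04 kW


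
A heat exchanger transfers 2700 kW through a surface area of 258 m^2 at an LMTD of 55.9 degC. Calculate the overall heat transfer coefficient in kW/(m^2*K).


From Q = U*A*LMTD, U = Q / (A * LMTD)
U = 2700 / (258 * 55.9) = 2700 / 14422.2 = 0.1872

0.1872 kW/(m^2*K)


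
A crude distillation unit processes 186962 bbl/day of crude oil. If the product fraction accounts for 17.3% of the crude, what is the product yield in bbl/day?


Crude throughput = 186962 bbl/day
Fraction yield = 17.3%
yield = throughput * fraction / 100
yield = 186962 * 17.3 / 100 = 32344.426

32344.426 bbl/day


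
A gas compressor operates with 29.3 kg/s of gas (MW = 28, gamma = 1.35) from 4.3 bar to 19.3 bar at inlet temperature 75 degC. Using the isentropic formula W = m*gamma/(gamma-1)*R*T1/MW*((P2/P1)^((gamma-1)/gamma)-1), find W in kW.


Isentropic work: W = m*(gamma/(gamma-1))*(R*T1/MW)*((P2/P1)^((gamma-1)/gamma) - 1)
T1 = 75 + 273.15 = 348.15 K
Pressure ratio = 19.3 / 4.3 = 4.48837
Exponent = (1.35 - 1)/1.35 = 0.259259
(P2/P1)^exp - 1 = 4.48837^0.259259 - 1 = 0.47591
W = 29.3 * 1.35 / 0.35 * 8.314 * 348.15 / 28 * 0.47591 = 5560

5560 kW


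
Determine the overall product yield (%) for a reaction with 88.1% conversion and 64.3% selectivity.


Overall yield = conversion (%) * selectivity (%) / 100
Conversion = 88.1%, Selectivity = 64.3%
Y = 88.1 * 64.3 / 100
= 56.6483 %

56.6483 %


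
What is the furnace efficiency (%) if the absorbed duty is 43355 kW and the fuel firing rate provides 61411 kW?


Furnace efficiency = Q_absorbed / Q_fuel * 100
= 43355 / 61411 * 100 = 70.60

70.60 %


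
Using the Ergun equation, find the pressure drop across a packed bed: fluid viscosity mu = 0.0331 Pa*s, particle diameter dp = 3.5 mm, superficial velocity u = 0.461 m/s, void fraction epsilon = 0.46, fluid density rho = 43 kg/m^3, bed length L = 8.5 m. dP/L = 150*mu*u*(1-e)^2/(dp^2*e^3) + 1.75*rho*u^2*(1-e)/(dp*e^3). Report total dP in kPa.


dp = 3.5 mm = 0.0035 m
Viscous term = 150*0.0331*0.461*(1-0.46)^2 / (0.0035^2*0.46^3) = 559755
Inertial term = 1.75*43*0.461^2*(1-0.46) / (0.0035*0.46^3) = 25349
dP/L = 559755 + 25349 = 585104 Pa/m
dP = 585104 * 8.5 / 1000 = 4973 kPa

4973 kPa


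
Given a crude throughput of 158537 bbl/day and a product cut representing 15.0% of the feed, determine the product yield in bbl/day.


Crude throughput = 158537 bbl/day
Fraction yield = 15.0%
yield = throughput * fraction / 100
yield = 158537 * 15.0 / 100 = 23780.55

23780.55 bbl/day


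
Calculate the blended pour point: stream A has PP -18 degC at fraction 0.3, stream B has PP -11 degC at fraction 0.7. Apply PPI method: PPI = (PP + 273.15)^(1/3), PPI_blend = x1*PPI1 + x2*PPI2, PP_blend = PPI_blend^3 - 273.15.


PPI_1 = (-18 + 273.15)^(1/3) = 6.342569
PPI_2 = (-11 + 273.15)^(1/3) = 6.400049
PPI_blend = 0.3 * 6.342569 + 0.7 * 6.400049 = 6.382805
PP_blend = 6.382805^3 - 273.15 = 260.0368 - 273.15 = -13.11

-13.11 degC


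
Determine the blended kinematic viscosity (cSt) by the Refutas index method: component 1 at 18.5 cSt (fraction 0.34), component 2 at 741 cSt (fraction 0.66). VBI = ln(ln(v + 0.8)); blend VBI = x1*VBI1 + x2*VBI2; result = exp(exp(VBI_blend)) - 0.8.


Refutas method: VBN_i = 14.534*ln(ln(visc_i + 0.8)) + 10.975, blended linearly by mass fraction; since VBN is linear in VBI_i = ln(ln(visc_i + 0.8)) and the fractions sum to 1, blend VBI directly: visc = exp(exp(VBI_blend)) - 0.8
VBI_1 = ln(ln(18.5 + 0.8)) = 1.08522
VBI_2 = ln(ln(741 + 0.8)) = 1.88844
VBI_blend = 0.34 * 1.08522 + 0.66 * 1.88844 = 1.61535
visc_blend = exp(exp(1.61535)) - 0.8 = 152.1

152.1 cSt


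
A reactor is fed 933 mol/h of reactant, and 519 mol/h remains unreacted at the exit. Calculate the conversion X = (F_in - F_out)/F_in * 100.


X = (F_in - F_out) / F_in * 100
Moles reacted = 933 - 519 = 414
X = 414 / 933 * 100
= 0.4437 * 100
= 44.37 %

44.37 %


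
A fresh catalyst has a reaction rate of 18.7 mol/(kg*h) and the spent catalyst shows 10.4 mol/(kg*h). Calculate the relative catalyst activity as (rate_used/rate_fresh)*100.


Activity (%) = (rate_used / rate_fresh) * 100
rate_used = 10.4, rate_fresh = 18.7
= (10.4 / 18.7) * 100
= 0.5561 * 100 = 55.61

55.61 %


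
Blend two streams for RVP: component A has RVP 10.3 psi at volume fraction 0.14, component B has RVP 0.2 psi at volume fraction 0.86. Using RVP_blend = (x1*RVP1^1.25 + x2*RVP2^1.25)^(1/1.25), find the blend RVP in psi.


Chevron index: RVP_blend = (sum xi*RVPi^1.25)^(1/1.25)
RVP^1.25 terms: 0.14 * 10.3^1.25 + 0.86 * 0.2^1.25 = 2.69832
RVP_blend = 2.69832^(1/1.25) = 2.212

2.212 psi


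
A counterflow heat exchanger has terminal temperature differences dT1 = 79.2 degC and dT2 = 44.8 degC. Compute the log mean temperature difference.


LMTD = (dT1 - dT2) / ln(dT1/dT2)
= (79.2 - 44.8) / ln(79.2 / 44.8) = 34.4 / 0.569768 = 60.38

60.38 degC


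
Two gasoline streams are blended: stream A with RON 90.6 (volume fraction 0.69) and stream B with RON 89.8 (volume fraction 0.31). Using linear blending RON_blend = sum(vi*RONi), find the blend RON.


Linear blending: RON_blend = sum(vi * RONi)
Contribution 1: 0.69 * 90.6 = 62.514
Contribution 2: 0.31 * 89.8 = 27.838
RON_blend = 62.514 + 27.838 = 90.352

90.352


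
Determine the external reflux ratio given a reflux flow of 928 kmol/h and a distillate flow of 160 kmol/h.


Reflux ratio definition: R = L / D (liquid returned / distillate withdrawn)
L = 928 kmol/h, D = 160 kmol/h
R = 928 / 160 = 5.800

5.800


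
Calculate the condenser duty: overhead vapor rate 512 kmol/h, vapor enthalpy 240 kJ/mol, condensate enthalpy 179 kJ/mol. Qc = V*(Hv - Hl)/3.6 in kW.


Qc = 512 * (240 - 179) / 3.6 = 512 * 61 / 3.6 = 8676

8676 kW


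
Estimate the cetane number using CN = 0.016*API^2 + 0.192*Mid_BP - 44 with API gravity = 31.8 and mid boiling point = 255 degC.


CN = 0.016 * 31.8^2 + 0.192 * 255 - 44
CN = 16.17984 + 48.96 - 44 = 21.13984

21.13984


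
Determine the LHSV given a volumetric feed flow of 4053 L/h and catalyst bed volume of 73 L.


LHSV = volumetric feed rate / catalyst volume
= 4053 L/h / 73 L
= 55.52 h^-1

55.52 h^-1


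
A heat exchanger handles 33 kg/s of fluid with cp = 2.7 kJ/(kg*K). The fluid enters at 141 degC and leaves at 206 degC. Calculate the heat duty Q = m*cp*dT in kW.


Q = m_dot * cp * delta_T
delta_T = 206 - 141 = 65 K
Q = 33 * 2.7 * 65
= 89.1 * 65
= 5791.5 kW

5791.5 kW


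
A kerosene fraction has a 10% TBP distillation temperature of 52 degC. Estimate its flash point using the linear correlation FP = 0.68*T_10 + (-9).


FP = 0.68 * 52 + (-9) = 26.36

26.36 degC


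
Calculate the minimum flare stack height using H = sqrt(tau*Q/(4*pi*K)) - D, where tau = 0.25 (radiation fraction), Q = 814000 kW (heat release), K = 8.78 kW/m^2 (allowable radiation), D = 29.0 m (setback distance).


tau*Q/(4*pi*K) = 0.25 * 814000 / (4 * pi * 8.78) = 1844.42
sqrt(1844.42) = 42.9467
H = 42.9467 - 29.0 = 13.95

13.95 m


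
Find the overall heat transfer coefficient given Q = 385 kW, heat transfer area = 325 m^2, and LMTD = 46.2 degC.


From Q = U*A*LMTD, U = Q / (A * LMTD)
U = 385 / (325 * 46.2) = 385 / 15015 = 0.02564

0.02564 kW/(m^2*K)


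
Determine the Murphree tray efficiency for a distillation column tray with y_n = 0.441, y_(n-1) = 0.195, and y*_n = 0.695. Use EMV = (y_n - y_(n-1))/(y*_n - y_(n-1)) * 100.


Murphree vapor efficiency: EMV = (y_n - y_(n-1)) / (y*_n - y_(n-1)) * 100
EMV = (0.441 - 0.195) / (0.695 - 0.195) * 100 = 0.246 / 0.5 * 100 = 49.20

49.20 %


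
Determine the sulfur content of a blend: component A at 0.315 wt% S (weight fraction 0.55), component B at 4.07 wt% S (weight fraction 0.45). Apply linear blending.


Linear sulfur blending: S_blend = x1*S1 + x2*S2
Contribution 1: 0.55 * 0.315 = 0.17325 wt%
Contribution 2: 0.45 * 4.07 = 1.8315 wt%
S_blend = 0.17325 + 1.8315 = 2.00475

2.00475 wt%


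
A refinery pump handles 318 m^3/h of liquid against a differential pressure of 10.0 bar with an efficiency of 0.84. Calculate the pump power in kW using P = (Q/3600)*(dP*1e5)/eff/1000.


Q = 318 / 3600 = 0.0883333 m^3/s
P = 0.0883333 * (10.0 * 1e5) / 0.84 / 1000 = 105.2

105.2 kW


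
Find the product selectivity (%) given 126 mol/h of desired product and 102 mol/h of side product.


Selectivity = desired / (desired + undesired) * 100
Total products = 126 + 102 = 228 mol/h
S = 126 / 228 * 100
= 0.5526 * 100
= 55.26 %

55.26 %


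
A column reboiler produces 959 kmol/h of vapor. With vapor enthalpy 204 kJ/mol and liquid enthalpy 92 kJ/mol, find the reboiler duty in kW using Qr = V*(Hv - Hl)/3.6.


Qr = 959 * (204 - 92) / 3.6 = 959 * 112 / 3.6 = 29840

29840 kW


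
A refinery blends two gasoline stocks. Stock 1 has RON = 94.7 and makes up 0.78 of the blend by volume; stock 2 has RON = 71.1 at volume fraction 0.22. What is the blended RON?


Linear blending: RON_blend = sum(vi * RONi)
Contribution 1: 0.78 * 94.7 = 73.866
Contribution 2: 0.22 * 71.1 = 15.642
RON_blend = 73.866 + 15.642 = 89.508

89.508


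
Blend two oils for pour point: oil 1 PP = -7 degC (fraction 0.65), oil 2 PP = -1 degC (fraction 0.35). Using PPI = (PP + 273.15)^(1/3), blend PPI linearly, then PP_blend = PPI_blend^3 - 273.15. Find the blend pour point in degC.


PPI_1 = (-7 + 273.15)^(1/3) = 6.432436
PPI_2 = (-1 + 273.15)^(1/3) = 6.480414
PPI_blend = 0.65 * 6.432436 + 0.35 * 6.480414 = 6.449228
PP_blend = 6.449228^3 - 273.15 = 268.2398 - 273.15 = -4.91

-4.91 degC


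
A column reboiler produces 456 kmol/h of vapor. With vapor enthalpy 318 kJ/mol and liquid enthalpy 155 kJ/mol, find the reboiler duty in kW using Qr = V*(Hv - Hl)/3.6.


Qr = 456 * (318 - 155) / 3.6 = 456 * 163 / 3.6 = 20650

20650 kW


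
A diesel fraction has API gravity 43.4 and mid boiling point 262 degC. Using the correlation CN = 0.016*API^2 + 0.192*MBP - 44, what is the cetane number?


CN = 0.016 * 43.4^2 + 0.192 * 262 - 44
CN = 30.13696 + 50.304 - 44 = 36.44096

36.44096


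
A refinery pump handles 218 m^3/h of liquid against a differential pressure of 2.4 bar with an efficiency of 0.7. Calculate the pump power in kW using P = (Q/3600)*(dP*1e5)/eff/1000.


Q = 218 / 3600 = 0.0605556 m^3/s
P = 0.0605556 * (2.4 * 1e5) / 0.7 / 1000 = 20.76

20.76 kW


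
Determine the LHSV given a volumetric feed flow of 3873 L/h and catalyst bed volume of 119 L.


LHSV = volumetric feed rate / catalyst volume
= 3873 L/h / 119 L
= 32.55 h^-1

32.55 h^-1


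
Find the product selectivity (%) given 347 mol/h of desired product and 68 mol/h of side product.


Selectivity = desired / (desired + undesired) * 100
Total products = 347 + 68 = 415 mol/h
S = 347 / 415 * 100
= 0.8361 * 100
= 83.61 %

83.61 %


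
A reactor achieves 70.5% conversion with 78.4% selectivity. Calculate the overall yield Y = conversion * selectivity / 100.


Overall yield = conversion (%) * selectivity (%) / 100
Conversion = 70.5%, Selectivity = 78.4%
Y = 70.5 * 78.4 / 100
= 55.272 %

55.272 %


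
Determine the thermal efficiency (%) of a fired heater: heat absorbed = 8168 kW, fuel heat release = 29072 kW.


Furnace efficiency = Q_absorbed / Q_fuel * 100
= 8168 / 29072 * 100 = 28.10

28.10 %


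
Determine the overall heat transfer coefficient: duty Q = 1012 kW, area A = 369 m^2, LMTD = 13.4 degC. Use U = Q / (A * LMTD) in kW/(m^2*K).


From Q = U*A*LMTD, U = Q / (A * LMTD)
U = 1012 / (369 * 13.4) = 1012 / 4944.6 = 0.2047

0.2047 kW/(m^2*K)


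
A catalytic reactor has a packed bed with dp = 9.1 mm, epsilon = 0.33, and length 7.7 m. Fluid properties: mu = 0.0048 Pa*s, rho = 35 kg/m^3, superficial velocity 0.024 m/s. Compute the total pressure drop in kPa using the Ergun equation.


dp = 9.1 mm = 0.0091 m
Viscous term = 150*0.0048*0.024*(1-0.33)^2 / (0.0091^2*0.33^3) = 2606.57
Inertial term = 1.75*35*0.024^2*(1-0.33) / (0.0091*0.33^3) = 72.2803
dP/L = 2606.57 + 72.2803 = 2678.85 Pa/m
dP = 2678.85 * 7.7 / 1000 = 20.63 kPa

20.63 kPa


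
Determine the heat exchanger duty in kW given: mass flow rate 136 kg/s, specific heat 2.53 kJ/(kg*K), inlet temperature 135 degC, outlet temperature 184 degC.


Q = m_dot * cp * delta_T
delta_T = 184 - 135 = 49 K
Q = 136 * 2.53 * 49
= 344.08 * 49
= 16859.92 kW

16859.92 kW


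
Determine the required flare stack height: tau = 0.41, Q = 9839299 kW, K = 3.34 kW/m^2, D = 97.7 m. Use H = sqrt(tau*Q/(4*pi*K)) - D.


tau*Q/(4*pi*K) = 0.41 * 9839299 / (4 * pi * 3.34) = 96115.1
sqrt(96115.1) = 310.024
H = 310.024 - 97.7 = 212.3

212.3 m


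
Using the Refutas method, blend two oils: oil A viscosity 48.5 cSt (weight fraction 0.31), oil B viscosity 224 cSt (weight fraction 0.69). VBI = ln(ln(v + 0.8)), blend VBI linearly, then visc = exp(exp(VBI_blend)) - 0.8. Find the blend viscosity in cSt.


Refutas method: VBN_i = 14.534*ln(ln(visc_i + 0.8)) + 10.975, blended linearly by mass fraction; since VBN is linear in VBI_i = ln(ln(visc_i + 0.8)) and the fractions sum to 1, blend VBI directly: visc = exp(exp(VBI_blend)) - 0.8
VBI_1 = ln(ln(48.5 + 0.8)) = 1.36044
VBI_2 = ln(ln(224 + 0.8)) = 1.68921
VBI_blend = 0.31 * 1.36044 + 0.69 * 1.68921 = 1.58729
visc_blend = exp(exp(1.58729)) - 0.8 = 132.2

132.2 cSt


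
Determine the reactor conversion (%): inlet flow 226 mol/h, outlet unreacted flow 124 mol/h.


X = (F_in - F_out) / F_in * 100
Moles reacted = 226 - 124 = 102
X = 102 / 226 * 100
= 0.4513 * 100
= 45.13 %

45.13 %


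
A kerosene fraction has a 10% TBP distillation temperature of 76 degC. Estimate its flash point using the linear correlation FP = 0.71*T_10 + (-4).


FP = 0.71 * 76 + (-4) = 49.96

49.96 degC


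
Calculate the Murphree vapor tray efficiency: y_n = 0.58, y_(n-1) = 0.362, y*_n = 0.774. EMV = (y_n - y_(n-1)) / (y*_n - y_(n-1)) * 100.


Murphree vapor efficiency: EMV = (y_n - y_(n-1)) / (y*_n - y_(n-1)) * 100
EMV = (0.58 - 0.362) / (0.774 - 0.362) * 100 = 0.218 / 0.412 * 100 = 52.91

52.91 %


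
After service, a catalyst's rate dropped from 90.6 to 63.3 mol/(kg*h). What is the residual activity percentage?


Activity (%) = (rate_used / rate_fresh) * 100
rate_used = 63.3, rate_fresh = 90.6
= (63.3 / 90.6) * 100
= 0.6987 * 100 = 69.87

69.87 %


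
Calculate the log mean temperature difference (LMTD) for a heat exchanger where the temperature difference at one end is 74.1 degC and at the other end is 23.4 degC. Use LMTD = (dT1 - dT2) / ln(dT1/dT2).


LMTD = (dT1 - dT2) / ln(dT1/dT2)
= (74.1 - 23.4) / ln(74.1 / 23.4) = 50.7 / 1.15268 = 43.98

43.98 degC


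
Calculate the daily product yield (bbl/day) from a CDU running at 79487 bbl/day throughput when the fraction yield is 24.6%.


Crude throughput = 79487 bbl/day
Fraction yield = 24.6%
yield = throughput * fraction / 100
yield = 79487 * 24.6 / 100 = 19553.802

19553.802 bbl/day


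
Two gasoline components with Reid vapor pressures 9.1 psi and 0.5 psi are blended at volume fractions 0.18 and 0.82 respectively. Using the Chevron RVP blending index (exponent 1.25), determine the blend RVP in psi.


Chevron index: RVP_blend = (sum xi*RVPi^1.25)^(1/1.25)
RVP^1.25 terms: 0.18 * 9.1^1.25 + 0.82 * 0.5^1.25 = 3.18971
RVP_blend = 3.18971^(1/1.25) = 2.529

2.529 psi


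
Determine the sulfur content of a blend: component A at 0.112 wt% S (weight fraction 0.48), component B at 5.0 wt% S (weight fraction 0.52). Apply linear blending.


Linear sulfur blending: S_blend = x1*S1 + x2*S2
Contribution 1: 0.48 * 0.112 = 0.05376 wt%
Contribution 2: 0.52 * 5.0 = 2.6 wt%
S_blend = 0.05376 + 2.6 = 2.65376

2.65376 wt%


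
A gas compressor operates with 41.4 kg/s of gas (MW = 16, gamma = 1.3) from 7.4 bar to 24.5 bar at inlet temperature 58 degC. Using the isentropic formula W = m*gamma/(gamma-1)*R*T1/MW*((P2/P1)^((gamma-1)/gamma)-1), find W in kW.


Isentropic work: W = m*(gamma/(gamma-1))*(R*T1/MW)*((P2/P1)^((gamma-1)/gamma) - 1)
T1 = 58 + 273.15 = 331.15 K
Pressure ratio = 24.5 / 7.4 = 3.31081
Exponent = (1.3 - 1)/1.3 = 0.230769
(P2/P1)^exp - 1 = 3.31081^0.230769 - 1 = 0.31821
W = 41.4 * 1.3 / 0.3 * 8.314 * 331.15 / 16 * 0.31821 = 9823

9823 kW


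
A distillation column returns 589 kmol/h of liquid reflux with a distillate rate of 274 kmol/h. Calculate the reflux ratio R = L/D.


Reflux ratio definition: R = L / D (liquid returned / distillate withdrawn)
L = 589 kmol/h, D = 274 kmol/h
R = 589 / 274 = 2.150

2.150


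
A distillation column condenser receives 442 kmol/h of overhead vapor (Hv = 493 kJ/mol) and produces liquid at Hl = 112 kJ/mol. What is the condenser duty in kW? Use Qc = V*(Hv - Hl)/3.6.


Qc = 442 * (493 - 112) / 3.6 = 442 * 381 / 3.6 = 46780

46780 kW


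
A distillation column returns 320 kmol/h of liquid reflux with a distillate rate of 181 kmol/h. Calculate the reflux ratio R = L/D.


Reflux ratio definition: R = L / D (liquid returned / distillate withdrawn)
L = 320 kmol/h, D = 181 kmol/h
R = 320 / 181 = 1.768

1.768


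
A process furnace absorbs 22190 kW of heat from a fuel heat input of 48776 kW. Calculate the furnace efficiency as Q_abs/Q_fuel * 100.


Furnace efficiency = Q_absorbed / Q_fuel * 100
= 22190 / 48776 * 100 = 45.49

45.49 %


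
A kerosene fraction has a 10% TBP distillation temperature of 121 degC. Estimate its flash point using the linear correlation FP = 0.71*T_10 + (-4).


FP = 0.71 * 121 + (-4) = 81.91

81.91 degC


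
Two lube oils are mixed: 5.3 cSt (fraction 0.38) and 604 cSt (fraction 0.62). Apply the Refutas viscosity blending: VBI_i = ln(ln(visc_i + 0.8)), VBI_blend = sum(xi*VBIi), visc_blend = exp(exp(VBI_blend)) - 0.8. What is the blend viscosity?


Refutas method: VBN_i = 14.534*ln(ln(visc_i + 0.8)) + 10.975, blended linearly by mass fraction; since VBN is linear in VBI_i = ln(ln(visc_i + 0.8)) and the fractions sum to 1, blend VBI directly: visc = exp(exp(VBI_blend)) - 0.8
VBI_1 = ln(ln(5.3 + 0.8)) = 0.592381
VBI_2 = ln(ln(604 + 0.8)) = 1.85706
VBI_blend = 0.38 * 0.592381 + 0.62 * 1.85706 = 1.37648
visc_blend = exp(exp(1.37648)) - 0.8 = 51.71

51.71 cSt


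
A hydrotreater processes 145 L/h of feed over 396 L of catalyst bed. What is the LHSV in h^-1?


LHSV = volumetric feed rate / catalyst volume
= 145 L/h / 396 L
= 0.3662 h^-1

0.3662 h^-1


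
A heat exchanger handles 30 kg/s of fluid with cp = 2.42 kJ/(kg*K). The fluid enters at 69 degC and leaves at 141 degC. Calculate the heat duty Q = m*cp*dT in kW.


Q = m_dot * cp * delta_T
delta_T = 141 - 69 = 72 K
Q = 30 * 2.42 * 72
= 72.6 * 72
= 5227.2 kW

5227.2 kW


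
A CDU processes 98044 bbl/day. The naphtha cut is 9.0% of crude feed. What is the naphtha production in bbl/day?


Crude throughput = 98044 bbl/day
Fraction yield = 9.0%
yield = throughput * fraction / 100
yield = 98044 * 9.0 / 100 = 8823.96

8823.96 bbl/day


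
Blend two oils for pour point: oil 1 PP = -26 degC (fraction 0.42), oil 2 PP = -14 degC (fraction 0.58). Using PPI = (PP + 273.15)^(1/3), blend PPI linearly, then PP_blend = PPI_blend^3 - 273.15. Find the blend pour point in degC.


PPI_1 = (-26 + 273.15)^(1/3) = 6.275575
PPI_2 = (-14 + 273.15)^(1/3) = 6.375541
PPI_blend = 0.42 * 6.275575 + 0.58 * 6.375541 = 6.333555
PP_blend = 6.333555^3 - 273.15 = 254.0637 - 273.15 = -19.09

-19.09 degC


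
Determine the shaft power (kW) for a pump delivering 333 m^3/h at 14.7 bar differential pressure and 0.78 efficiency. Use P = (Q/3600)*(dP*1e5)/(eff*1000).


Q = 333 / 3600 = 0.0925 m^3/s
P = 0.0925 * (14.7 * 1e5) / 0.78 / 1000 = 174.3

174.3 kW


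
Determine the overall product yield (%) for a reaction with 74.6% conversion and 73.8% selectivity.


Overall yield = conversion (%) * selectivity (%) / 100
Conversion = 74.6%, Selectivity = 73.8%
Y = 74.6 * 73.8 / 100
= 55.0548 %

55.0548 %


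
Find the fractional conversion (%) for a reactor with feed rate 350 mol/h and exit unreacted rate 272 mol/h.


X = (F_in - F_out) / F_in * 100
Moles reacted = 350 - 272 = 78
X = 78 / 350 * 100
= 0.2229 * 100
= 22.29 %

22.29 %


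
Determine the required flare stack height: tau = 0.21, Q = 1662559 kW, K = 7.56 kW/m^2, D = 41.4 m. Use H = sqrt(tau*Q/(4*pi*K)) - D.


tau*Q/(4*pi*K) = 0.21 * 1662559 / (4 * pi * 7.56) = 3675.06
sqrt(3675.06) = 60.6223
H = 60.6223 - 41.4 = 19.22

19.22 m


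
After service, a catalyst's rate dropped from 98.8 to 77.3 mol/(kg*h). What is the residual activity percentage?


Activity (%) = (rate_used / rate_fresh) * 100
rate_used = 77.3, rate_fresh = 98.8
= (77.3 / 98.8) * 100
= 0.7824 * 100 = 78.24

78.24 %


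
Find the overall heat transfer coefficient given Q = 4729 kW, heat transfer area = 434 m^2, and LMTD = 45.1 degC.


From Q = U*A*LMTD, U = Q / (A * LMTD)
U = 4729 / (434 * 45.1) = 4729 / 19573.4 = 0.2416

0.2416 kW/(m^2*K)


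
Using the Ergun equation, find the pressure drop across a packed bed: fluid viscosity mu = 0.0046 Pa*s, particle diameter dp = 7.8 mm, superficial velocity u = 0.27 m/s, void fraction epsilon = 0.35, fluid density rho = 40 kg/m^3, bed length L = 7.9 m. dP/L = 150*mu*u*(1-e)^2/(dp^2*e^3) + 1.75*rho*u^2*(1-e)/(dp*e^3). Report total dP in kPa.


dp = 7.8 mm = 0.0078 m
Viscous term = 150*0.0046*0.27*(1-0.35)^2 / (0.0078^2*0.35^3) = 30174.9
Inertial term = 1.75*40*0.27^2*(1-0.35) / (0.0078*0.35^3) = 9918.37
dP/L = 30174.9 + 9918.37 = 40093.3 Pa/m
dP = 40093.3 * 7.9 / 1000 = 316.7 kPa

316.7 kPa


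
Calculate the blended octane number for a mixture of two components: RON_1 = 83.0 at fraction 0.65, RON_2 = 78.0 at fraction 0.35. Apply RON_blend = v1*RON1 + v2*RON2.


Linear blending: RON_blend = sum(vi * RONi)
Contribution 1: 0.65 * 83.0 = 53.95
Contribution 2: 0.35 * 78.0 = 27.3
RON_blend = 53.95 + 27.3 = 81.25

81.25


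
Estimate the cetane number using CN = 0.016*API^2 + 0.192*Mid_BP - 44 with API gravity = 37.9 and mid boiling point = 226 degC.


CN = 0.016 * 37.9^2 + 0.192 * 226 - 44
CN = 22.98256 + 43.392 - 44 = 22.37456

22.37456


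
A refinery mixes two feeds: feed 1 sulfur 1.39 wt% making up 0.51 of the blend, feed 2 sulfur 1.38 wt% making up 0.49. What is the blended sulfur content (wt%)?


Linear sulfur blending: S_blend = x1*S1 + x2*S2
Contribution 1: 0.51 * 1.39 = 0.7089 wt%
Contribution 2: 0.49 * 1.38 = 0.6762 wt%
S_blend = 0.7089 + 0.6762 = 1.3851

1.3851 wt%


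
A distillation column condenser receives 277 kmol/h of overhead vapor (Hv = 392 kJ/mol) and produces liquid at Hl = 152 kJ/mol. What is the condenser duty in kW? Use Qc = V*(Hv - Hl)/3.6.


Qc = 277 * (392 - 152) / 3.6 = 277 * 240 / 3.6 = 18470

18470 kW


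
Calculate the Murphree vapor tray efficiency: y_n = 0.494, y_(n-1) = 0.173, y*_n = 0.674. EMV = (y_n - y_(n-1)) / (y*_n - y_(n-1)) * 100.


Murphree vapor efficiency: EMV = (y_n - y_(n-1)) / (y*_n - y_(n-1)) * 100
EMV = (0.494 - 0.173) / (0.674 - 0.173) * 100 = 0.321 / 0.501 * 100 = 64.07

64.07 %


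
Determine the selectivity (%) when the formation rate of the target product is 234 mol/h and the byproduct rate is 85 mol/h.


Selectivity = desired / (desired + undesired) * 100
Total products = 234 + 85 = 319 mol/h
S = 234 / 319 * 100
= 0.7335 * 100
= 73.35 %

73.35 %


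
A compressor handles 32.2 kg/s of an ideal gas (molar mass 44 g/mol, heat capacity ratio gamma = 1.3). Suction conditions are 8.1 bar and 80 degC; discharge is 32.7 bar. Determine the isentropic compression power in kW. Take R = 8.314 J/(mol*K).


Isentropic work: W = m*(gamma/(gamma-1))*(R*T1/MW)*((P2/P1)^((gamma-1)/gamma) - 1)
T1 = 80 + 273.15 = 353.15 K
Pressure ratio = 32.7 / 8.1 = 4.03704
Exponent = (1.3 - 1)/1.3 = 0.230769
(P2/P1)^exp - 1 = 4.03704^0.230769 - 1 = 0.379941
W = 32.2 * 1.3 / 0.3 * 8.314 * 353.15 / 44 * 0.379941 = 3538

3538 kW


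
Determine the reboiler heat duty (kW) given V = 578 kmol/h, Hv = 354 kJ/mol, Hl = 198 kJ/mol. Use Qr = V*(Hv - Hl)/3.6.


Qr = 578 * (354 - 198) / 3.6 = 578 * 156 / 3.6 = 25050

25050 kW


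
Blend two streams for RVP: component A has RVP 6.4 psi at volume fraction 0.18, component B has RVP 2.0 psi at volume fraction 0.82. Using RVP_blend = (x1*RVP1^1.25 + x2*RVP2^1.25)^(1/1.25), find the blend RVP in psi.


Chevron index: RVP_blend = (sum xi*RVPi^1.25)^(1/1.25)
RVP^1.25 terms: 0.18 * 6.4^1.25 + 0.82 * 2.0^1.25 = 3.7826
RVP_blend = 3.7826^(1/1.25) = 2.899

2.899 psi


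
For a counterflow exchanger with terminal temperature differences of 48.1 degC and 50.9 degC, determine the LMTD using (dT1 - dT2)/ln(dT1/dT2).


LMTD = (dT1 - dT2) / ln(dT1/dT2)
= (48.1 - 50.9) / ln(48.1 / 50.9) = -2.8 / -0.0565807 = 49.49

49.49 degC


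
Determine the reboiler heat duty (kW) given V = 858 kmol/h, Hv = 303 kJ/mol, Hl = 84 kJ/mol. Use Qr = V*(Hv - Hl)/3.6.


Qr = 858 * (303 - 84) / 3.6 = 858 * 219 / 3.6 = 52200

52200 kW


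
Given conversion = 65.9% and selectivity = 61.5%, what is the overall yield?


Overall yield = conversion (%) * selectivity (%) / 100
Conversion = 65.9%, Selectivity = 61.5%
Y = 65.9 * 61.5 / 100
= 40.5285 %

40.5285 %


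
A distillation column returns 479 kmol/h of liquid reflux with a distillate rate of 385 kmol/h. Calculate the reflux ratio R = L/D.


Reflux ratio definition: R = L / D (liquid returned / distillate withdrawn)
L = 479 kmol/h, D = 385 kmol/h
R = 479 / 385 = 1.244

1.244


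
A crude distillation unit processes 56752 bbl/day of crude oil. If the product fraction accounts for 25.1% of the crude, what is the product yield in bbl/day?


Crude throughput = 56752 bbl/day
Fraction yield = 25.1%
yield = throughput * fraction / 100
yield = 56752 * 25.1 / 100 = 14244.752

14244.752 bbl/day


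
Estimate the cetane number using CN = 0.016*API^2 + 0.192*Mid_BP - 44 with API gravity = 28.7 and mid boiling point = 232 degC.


CN = 0.016 * 28.7^2 + 0.192 * 232 - 44
CN = 13.17904 + 44.544 - 44 = 13.72304

13.72304


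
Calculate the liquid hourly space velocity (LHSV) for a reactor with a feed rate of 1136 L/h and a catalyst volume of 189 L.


LHSV = volumetric feed rate / catalyst volume
= 1136 L/h / 189 L
= 6.011 h^-1

6.011 h^-1


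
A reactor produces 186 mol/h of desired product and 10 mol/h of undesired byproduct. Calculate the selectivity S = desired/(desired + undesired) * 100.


Selectivity = desired / (desired + undesired) * 100
Total products = 186 + 10 = 196 mol/h
S = 186 / 196 * 100
= 0.9490 * 100
= 94.90 %

94.90 %


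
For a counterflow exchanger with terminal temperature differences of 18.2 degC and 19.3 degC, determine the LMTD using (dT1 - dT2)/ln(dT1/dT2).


LMTD = (dT1 - dT2) / ln(dT1/dT2)
= (18.2 - 19.3) / ln(18.2 / 19.3) = -1.1 / -0.0586835 = 18.74

18.74 degC
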